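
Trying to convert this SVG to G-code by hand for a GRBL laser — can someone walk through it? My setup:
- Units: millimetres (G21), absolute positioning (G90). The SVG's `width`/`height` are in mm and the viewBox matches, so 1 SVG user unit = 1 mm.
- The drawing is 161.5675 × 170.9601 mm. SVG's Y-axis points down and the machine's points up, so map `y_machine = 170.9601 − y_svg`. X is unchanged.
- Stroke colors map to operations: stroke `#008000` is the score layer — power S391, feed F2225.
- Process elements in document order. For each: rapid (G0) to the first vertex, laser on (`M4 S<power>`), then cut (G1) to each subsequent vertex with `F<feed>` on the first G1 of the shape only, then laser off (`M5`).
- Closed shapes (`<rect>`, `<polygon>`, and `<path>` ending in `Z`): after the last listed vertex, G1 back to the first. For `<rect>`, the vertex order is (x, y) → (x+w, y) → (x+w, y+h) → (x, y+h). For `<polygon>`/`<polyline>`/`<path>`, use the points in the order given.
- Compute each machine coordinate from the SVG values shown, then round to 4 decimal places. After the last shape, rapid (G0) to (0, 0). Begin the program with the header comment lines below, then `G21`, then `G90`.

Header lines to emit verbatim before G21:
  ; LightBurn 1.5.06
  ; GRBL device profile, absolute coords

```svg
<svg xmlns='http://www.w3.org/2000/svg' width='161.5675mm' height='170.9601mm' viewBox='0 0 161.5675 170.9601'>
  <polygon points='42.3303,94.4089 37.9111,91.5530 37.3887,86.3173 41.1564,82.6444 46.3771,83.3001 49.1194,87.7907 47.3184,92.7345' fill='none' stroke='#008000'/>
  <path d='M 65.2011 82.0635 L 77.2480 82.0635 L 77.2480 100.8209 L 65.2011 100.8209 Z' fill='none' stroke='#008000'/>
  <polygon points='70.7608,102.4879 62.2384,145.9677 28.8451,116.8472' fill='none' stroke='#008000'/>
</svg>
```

; LightBurn 1.5.06
; GRBL device profile, absolute coords
G21
G90
G0 X42.3303 Y76.5512
M4 S391
G1 X37.9111 Y79.4071 F2225
G1 X37.3887 Y84.6428
G1 X41.1564 Y88.3157
G1 X46.3771 Y87.6600
G1 X49.1194 Y83.1694
G1 X47.3184 Y78.2256
G1 X42.3303 Y76.5512
M5
G0 X65.2011 Y88.8966
M4 S391
G1 X77.2480 Y88.8966 F2225
G1 X77.2480 Y70.1392
G1 X65.2011 Y70.1392
G1 X65.2011 Y88.8966
M5
G0 X70.7608 Y68.4722
M4 S391
G1 X62.2384 Y24.9924 F2225
G1 X28.8451 Y54.1129
G1 X70.7608 Y68.4722
M5
G0 X0.0000 Y0.0000

viewBox `0 0 161.5675 170.9601` with mm width/height → 1 unit = 1 mm. Flip: y_m = 170.9601 − y_svg.

**Shape 1** — `<polygon>` regular polygon, stroke `#008000` → score (S391, F2225). Machine vertices: (42.3303,76.5512) → (37.9111,79.4071) → (37.3887,84.6428) → (41.1564,88.3157) → (46.3771,87.6600) → (49.1194,83.1694) → (47.3184,78.2256) → (42.3303,76.5512). Closed: final G1 returns to the first vertex.

**Shape 2** — `<path>` rectangle, stroke `#008000` → score (S391, F2225). Machine vertices: (65.2011,88.8966) → (77.2480,88.8966) → (77.2480,70.1392) → (65.2011,70.1392) → (65.2011,88.8966). Closed: final G1 returns to the first vertex.

**Shape 3** — `<polygon>` regular polygon, stroke `#008000` → score (S391, F2225). Machine vertices: (70.7608,68.4722) → (62.2384,24.9924) → (28.8451,54.1129) → (70.7608,68.4722). Closed: final G1 returns to the first vertex.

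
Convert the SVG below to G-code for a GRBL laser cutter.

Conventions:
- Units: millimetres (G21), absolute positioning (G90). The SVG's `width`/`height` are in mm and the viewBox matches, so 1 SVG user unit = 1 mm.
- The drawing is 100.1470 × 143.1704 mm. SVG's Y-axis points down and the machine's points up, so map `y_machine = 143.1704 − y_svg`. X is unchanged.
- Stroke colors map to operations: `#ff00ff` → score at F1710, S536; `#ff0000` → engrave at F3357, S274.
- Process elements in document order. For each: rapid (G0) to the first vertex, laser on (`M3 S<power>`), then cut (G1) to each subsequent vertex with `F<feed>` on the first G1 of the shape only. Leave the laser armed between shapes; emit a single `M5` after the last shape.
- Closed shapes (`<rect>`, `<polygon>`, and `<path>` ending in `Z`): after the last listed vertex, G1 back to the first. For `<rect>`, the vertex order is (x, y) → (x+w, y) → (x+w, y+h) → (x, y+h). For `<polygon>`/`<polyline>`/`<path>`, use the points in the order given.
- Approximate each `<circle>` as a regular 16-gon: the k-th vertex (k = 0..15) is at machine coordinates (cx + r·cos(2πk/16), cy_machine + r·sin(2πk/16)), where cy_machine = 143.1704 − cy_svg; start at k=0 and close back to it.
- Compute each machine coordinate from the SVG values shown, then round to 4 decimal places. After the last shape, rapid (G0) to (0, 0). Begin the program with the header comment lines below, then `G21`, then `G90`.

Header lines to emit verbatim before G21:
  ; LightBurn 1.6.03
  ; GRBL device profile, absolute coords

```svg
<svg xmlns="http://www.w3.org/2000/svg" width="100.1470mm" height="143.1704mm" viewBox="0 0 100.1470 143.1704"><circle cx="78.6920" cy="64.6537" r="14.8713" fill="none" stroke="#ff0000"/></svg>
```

; LightBurn 1.6.03
; GRBL device profile, absolute coords
G21
G90
G0 X93.5633 Y78.5167
M3 S274
G1 X92.4313 Y84.2077 F3357
G1 X89.2076 Y89.0323
G1 X84.3830 Y92.2560
G1 X78.6920 Y93.3880
G1 X73.0010 Y92.2560
G1 X68.1764 Y89.0323
G1 X64.9527 Y84.2077
G1 X63.8207 Y78.5167
G1 X64.9527 Y72.8257
G1 X68.1764 Y68.0011
G1 X73.0010 Y64.7774
G1 X78.6920 Y63.6454
G1 X84.3830 Y64.7774
G1 X89.2076 Y68.0011
G1 X92.4313 Y72.8257
G1 X93.5633 Y78.5167
M5
G0 X0.0000 Y0.0000

Since the viewBox matches the mm dimensions, user units are millimetres directly. The only transform is the Y-flip y_m = 143.1704 − y_svg.

Shape 1 is a circle drawn with `<circle>`. Its stroke #ff0000 means engrave at S274, F3357. After flipping Y the toolpath is (93.5633,78.5167) → (92.4313,84.2077) → (89.2076,89.0323) → (84.3830,92.2560) → (78.6920,93.3880) → (73.0010,92.2560) → (68.1764,89.0323) → (64.9527,84.2077) → (63.8207,78.5167) → (64.9527,72.8257) → (68.1764,68.0011) → (73.0010,64.7774) → (78.6920,63.6454) → (84.3830,64.7774) → (89.2076,68.0011) → (92.4313,72.8257) → (93.5633,78.5167), returning to the start.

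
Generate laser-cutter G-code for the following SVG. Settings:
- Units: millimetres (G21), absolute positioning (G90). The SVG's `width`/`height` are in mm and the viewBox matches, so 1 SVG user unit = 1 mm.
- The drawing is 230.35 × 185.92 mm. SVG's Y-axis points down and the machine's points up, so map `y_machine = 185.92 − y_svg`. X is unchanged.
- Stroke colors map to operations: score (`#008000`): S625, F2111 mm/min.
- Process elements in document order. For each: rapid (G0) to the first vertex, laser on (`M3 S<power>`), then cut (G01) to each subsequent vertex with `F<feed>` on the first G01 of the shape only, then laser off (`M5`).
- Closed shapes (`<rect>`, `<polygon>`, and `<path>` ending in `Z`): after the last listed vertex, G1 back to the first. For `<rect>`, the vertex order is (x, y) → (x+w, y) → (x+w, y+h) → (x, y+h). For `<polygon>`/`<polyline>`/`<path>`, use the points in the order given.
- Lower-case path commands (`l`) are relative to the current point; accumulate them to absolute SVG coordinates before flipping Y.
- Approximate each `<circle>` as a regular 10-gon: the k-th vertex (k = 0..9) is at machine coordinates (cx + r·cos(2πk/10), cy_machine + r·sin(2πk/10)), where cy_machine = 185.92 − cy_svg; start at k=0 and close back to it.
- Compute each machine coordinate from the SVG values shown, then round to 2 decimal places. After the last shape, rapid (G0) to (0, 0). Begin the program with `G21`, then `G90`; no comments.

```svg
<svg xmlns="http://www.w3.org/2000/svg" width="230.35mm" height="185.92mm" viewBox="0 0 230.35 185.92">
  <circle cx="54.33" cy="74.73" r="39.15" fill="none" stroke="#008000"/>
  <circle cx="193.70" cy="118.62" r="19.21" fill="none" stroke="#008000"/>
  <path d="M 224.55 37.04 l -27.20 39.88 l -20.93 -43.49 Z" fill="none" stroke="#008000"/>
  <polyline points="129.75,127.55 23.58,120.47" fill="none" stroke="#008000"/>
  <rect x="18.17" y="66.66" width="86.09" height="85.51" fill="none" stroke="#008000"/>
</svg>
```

G21
G90
G0 X93.48 Y111.19
M3 S625
G01 X86.00 Y134.20 F2111
G01 X66.43 Y148.42
G01 X42.23 Y148.42
G01 X22.66 Y134.20
G01 X15.18 Y111.19
G01 X22.66 Y88.18
G01 X42.23 Y73.96
G01 X66.43 Y73.96
G01 X86.00 Y88.18
G01 X93.48 Y111.19
M5
G0 X212.91 Y67.30
M3 S625
G01 X209.24 Y78.59 F2111
G01 X199.64 Y85.57
G01 X187.76 Y85.57
G01 X178.16 Y78.59
G01 X174.49 Y67.30
G01 X178.16 Y56.01
G01 X187.76 Y49.03
G01 X199.64 Y49.03
G01 X209.24 Y56.01
G01 X212.91 Y67.30
M5
G0 X224.55 Y148.88
M3 S625
G01 X197.35 Y109.00 F2111
G01 X176.42 Y152.49
G01 X224.55 Y148.88
M5
G0 X129.75 Y58.37
M3 S625
G01 X23.58 Y65.45 F2111
M5
G0 X18.17 Y119.26
M3 S625
G01 X104.26 Y119.26 F2111
G01 X104.26 Y33.75
G01 X18.17 Y33.75
G01 X18.17 Y119.26
M5
G0 X0.00 Y0.00

viewBox `0 0 230.35 185.92` with mm width/height → 1 unit = 1 mm. Flip: y_m = 185.92 − y_svg.

**Shape 1** — `<circle>` circle, stroke `#008000` → score (S625, F2111). Machine vertices: (93.48,111.19) → (86.00,134.20) → (66.43,148.42) → (42.23,148.42) → (22.66,134.20) → (15.18,111.19) → (22.66,88.18) → (42.23,73.96) → (66.43,73.96) → (86.00,88.18) → (93.48,111.19). Closed: final G1 returns to the first vertex.

**Shape 2** — `<circle>` circle, stroke `#008000` → score (S625, F2111). Machine vertices: (212.91,67.30) → (209.24,78.59) → (199.64,85.57) → (187.76,85.57) → (178.16,78.59) → (174.49,67.30) → (178.16,56.01) → (187.76,49.03) → (199.64,49.03) → (209.24,56.01) → (212.91,67.30). Closed: final G1 returns to the first vertex.

**Shape 3** — `<path>` regular polygon, stroke `#008000` → score (S625, F2111). Machine vertices: (224.55,148.88) → (197.35,109.00) → (176.42,152.49) → (224.55,148.88). Closed: final G1 returns to the first vertex.

**Shape 4** — `<polyline>` line segment, stroke `#008000` → score (S625, F2111). Machine vertices: (129.75,58.37) → (23.58,65.45). Open path.

**Shape 5** — `<rect>` rectangle, stroke `#008000` → score (S625, F2111). Machine vertices: (18.17,119.26) → (104.26,119.26) → (104.26,33.75) → (18.17,33.75) → (18.17,119.26). Closed: final G1 returns to the first vertex.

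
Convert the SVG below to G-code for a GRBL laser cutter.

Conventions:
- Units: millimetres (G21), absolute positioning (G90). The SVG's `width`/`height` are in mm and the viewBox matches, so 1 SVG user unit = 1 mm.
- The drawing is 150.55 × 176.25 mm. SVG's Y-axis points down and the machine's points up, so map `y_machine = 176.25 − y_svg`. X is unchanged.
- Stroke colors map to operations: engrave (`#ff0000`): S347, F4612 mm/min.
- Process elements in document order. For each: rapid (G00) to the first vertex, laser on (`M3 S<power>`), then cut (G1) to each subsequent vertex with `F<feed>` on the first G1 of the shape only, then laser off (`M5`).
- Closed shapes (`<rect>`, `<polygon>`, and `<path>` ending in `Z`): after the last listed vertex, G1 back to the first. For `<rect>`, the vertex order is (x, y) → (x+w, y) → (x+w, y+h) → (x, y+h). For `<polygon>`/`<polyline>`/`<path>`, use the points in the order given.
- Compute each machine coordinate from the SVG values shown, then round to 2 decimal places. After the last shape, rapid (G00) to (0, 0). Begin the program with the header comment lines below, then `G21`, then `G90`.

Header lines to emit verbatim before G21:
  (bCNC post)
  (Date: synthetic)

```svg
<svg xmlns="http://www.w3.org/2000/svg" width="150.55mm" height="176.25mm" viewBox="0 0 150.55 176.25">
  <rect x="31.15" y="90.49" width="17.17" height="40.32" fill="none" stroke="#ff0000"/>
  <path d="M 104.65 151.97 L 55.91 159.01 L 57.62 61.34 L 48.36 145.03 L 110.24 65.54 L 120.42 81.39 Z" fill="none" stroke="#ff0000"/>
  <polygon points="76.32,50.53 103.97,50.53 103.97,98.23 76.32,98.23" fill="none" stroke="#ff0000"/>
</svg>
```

(bCNC post)
(Date: synthetic)
G21
G90
G00 X31.15 Y85.76
M3 S347
G1 X48.32 Y85.76 F4612
G1 X48.32 Y45.44
G1 X31.15 Y45.44
G1 X31.15 Y85.76
M5
G00 X104.65 Y24.28
M3 S347
G1 X55.91 Y17.24 F4612
G1 X57.62 Y114.91
G1 X48.36 Y31.22
G1 X110.24 Y110.71
G1 X120.42 Y94.86
G1 X104.65 Y24.28
M5
G00 X76.32 Y125.72
M3 S347
G1 X103.97 Y125.72 F4612
G1 X103.97 Y78.02
G1 X76.32 Y78.02
G1 X76.32 Y125.72
M5
G00 X0.00 Y0.00

viewBox `0 0 150.55 176.25` with mm width/height → 1 unit = 1 mm. Flip: y_m = 176.25 − y_svg.

**Shape 1** — `<rect>` rectangle, stroke `#ff0000` → engrave (S347, F4612). Machine vertices: (31.15,85.76) → (48.32,85.76) → (48.32,45.44) → (31.15,45.44) → (31.15,85.76). Closed: final G1 returns to the first vertex.

**Shape 2** — `<path>` closed polygon, stroke `#ff0000` → engrave (S347, F4612). Machine vertices: (104.65,24.28) → (55.91,17.24) → (57.62,114.91) → (48.36,31.22) → (110.24,110.71) → (120.42,94.86) → (104.65,24.28). Closed: final G1 returns to the first vertex.

**Shape 3** — `<polygon>` rectangle, stroke `#ff0000` → engrave (S347, F4612). Machine vertices: (76.32,125.72) → (103.97,125.72) → (103.97,78.02) → (76.32,78.02) → (76.32,125.72). Closed: final G1 returns to the first vertex.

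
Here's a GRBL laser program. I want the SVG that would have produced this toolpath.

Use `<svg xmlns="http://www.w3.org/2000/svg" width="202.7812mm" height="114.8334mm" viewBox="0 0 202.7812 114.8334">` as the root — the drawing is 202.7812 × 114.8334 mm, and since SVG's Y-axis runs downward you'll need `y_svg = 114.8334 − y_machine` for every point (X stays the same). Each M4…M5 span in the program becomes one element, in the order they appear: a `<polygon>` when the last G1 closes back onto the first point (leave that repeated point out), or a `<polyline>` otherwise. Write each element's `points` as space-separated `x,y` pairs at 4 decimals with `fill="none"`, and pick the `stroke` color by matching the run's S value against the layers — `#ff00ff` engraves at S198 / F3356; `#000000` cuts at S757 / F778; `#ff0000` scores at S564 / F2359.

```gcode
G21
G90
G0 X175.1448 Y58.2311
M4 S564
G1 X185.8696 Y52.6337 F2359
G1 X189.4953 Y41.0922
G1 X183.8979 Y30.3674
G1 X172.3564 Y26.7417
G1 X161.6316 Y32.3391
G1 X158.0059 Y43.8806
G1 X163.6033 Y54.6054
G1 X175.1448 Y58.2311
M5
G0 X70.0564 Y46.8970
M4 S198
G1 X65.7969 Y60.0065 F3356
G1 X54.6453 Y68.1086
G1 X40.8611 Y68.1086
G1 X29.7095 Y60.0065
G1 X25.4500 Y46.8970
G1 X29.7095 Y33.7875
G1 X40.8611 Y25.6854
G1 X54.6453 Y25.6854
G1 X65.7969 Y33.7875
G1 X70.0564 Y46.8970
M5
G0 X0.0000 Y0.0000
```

Each laser-on run becomes one SVG element. Flip Y back into SVG space with y_svg = 114.8334 − y_machine.

Run 1: power S564 maps to stroke `#ff0000` (score). The run returns to its start, so emit a `<polygon>` with points (Y-flipped): 175.1448,56.6023 185.8696,62.1997 189.4953,73.7412 183.8979,84.4660 172.3564,88.0917 161.6316,82.4943 158.0059,70.9528 163.6033,60.2280.

Run 2: S198 ⇒ engrave layer `#ff00ff`. The run returns to its start, so emit a `<polygon>` with points (Y-flipped): 70.0564,67.9364 65.7969,54.8269 54.6453,46.7248 40.8611,46.7248 29.7095,54.8269 25.4500,67.9364 29.7095,81.0459 40.8611,89.1480 54.6453,89.1480 65.7969,81.0459.

<svg xmlns="http://www.w3.org/2000/svg" width="202.7812mm" height="114.8334mm" viewBox="0 0 202.7812 114.8334">
  <polygon points="175.1448,56.6023 185.8696,62.1997 189.4953,73.7412 183.8979,84.4660 172.3564,88.0917 161.6316,82.4943 158.0059,70.9528 163.6033,60.2280" fill="none" stroke="#ff0000"/>
  <polygon points="70.0564,67.9364 65.7969,54.8269 54.6453,46.7248 40.8611,46.7248 29.7095,54.8269 25.4500,67.9364 29.7095,81.0459 40.8611,89.1480 54.6453,89.1480 65.7969,81.0459" fill="none" stroke="#ff00ff"/>
</svg>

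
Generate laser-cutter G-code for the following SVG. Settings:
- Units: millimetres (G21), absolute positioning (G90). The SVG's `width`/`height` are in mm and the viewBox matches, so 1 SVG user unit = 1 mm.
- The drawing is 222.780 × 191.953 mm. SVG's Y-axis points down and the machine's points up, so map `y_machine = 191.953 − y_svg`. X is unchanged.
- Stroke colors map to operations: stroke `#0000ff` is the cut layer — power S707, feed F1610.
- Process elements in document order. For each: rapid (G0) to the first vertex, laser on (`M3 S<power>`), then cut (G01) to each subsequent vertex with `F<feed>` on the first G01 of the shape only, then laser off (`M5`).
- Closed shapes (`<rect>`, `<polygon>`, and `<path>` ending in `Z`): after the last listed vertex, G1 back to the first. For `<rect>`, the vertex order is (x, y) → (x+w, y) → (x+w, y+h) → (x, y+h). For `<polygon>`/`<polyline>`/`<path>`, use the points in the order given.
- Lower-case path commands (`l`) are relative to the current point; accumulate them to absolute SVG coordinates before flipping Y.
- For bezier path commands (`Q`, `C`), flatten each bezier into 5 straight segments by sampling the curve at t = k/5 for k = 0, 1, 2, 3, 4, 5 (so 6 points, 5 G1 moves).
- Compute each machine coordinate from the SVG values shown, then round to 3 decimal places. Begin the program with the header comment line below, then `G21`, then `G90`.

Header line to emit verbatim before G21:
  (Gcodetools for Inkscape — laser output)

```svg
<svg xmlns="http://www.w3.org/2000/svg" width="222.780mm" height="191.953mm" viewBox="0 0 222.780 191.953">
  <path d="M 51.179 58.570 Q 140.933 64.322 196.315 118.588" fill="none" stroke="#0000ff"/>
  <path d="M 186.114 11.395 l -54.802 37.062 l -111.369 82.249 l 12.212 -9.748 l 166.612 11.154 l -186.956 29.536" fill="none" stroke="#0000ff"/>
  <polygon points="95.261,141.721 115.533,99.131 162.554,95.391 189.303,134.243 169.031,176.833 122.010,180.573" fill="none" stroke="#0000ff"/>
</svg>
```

(Gcodetools for Inkscape — laser output)
G21
G90
G0 X51.179 Y133.383
M3 S707
G01 X85.706 Y129.142 F1610
G01 X117.483 Y121.019
G01 X146.510 Y109.016
G01 X172.787 Y93.131
G01 X196.315 Y73.365
M5
G0 X186.114 Y180.558
M3 S707
G01 X131.312 Y143.496 F1610
G01 X19.943 Y61.247
G01 X32.155 Y70.995
G01 X198.767 Y59.841
G01 X11.811 Y30.305
M5
G0 X95.261 Y50.232
M3 S707
G01 X115.533 Y92.822 F1610
G01 X162.554 Y96.562
G01 X189.303 Y57.710
G01 X169.031 Y15.120
G01 X122.010 Y11.380
G01 X95.261 Y50.232
M5

1 u = 1 mm; y_m = 191.953 − y.

[1] `<path>` quadratic bezier, #0000ff→cut S707 F1610: (51.179,133.383) → (85.706,129.142) → (117.483,121.019) → (146.510,109.016) → (172.787,93.131) → (196.315,73.365)

[2] `<path>` open polyline, #0000ff→cut S707 F1610: (186.114,180.558) → (131.312,143.496) → (19.943,61.247) → (32.155,70.995) → (198.767,59.841) → (11.811,30.305)

[3] `<polygon>` regular polygon, #0000ff→cut S707 F1610: (95.261,50.232) → (115.533,92.822) → (162.554,96.562) → (189.303,57.710) → (169.031,15.120) → (122.010,11.380) → (95.261,50.232) (closed)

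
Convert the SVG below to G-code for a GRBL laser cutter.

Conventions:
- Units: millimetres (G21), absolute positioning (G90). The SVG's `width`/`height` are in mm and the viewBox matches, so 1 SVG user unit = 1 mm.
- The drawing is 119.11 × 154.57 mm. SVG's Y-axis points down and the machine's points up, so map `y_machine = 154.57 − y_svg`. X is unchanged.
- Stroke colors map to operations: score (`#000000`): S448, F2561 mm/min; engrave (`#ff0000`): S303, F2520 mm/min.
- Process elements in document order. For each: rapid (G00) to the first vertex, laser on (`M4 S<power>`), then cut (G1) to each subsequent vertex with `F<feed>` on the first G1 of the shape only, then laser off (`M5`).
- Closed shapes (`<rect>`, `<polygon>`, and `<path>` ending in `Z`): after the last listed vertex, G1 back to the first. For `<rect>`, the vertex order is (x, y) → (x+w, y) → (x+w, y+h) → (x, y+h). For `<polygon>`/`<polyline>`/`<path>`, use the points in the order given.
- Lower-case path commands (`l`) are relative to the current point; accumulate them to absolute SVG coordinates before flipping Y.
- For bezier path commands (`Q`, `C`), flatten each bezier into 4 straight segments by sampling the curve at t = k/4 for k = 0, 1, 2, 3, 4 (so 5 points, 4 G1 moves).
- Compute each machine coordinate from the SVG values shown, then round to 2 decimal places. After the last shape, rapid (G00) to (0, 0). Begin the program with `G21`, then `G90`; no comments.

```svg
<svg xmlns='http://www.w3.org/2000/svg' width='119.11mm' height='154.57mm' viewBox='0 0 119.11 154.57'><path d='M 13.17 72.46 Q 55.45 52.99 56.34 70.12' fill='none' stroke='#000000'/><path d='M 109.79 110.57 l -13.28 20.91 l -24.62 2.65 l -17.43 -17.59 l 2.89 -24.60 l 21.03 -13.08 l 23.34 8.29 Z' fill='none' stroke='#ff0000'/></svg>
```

G21
G90
G00 X13.17 Y82.11
M4 S448
G1 X31.72 Y89.56 F2561
G1 X45.10 Y92.43
G1 X53.31 Y90.73
G1 X56.34 Y84.45
M5
G00 X109.79 Y44.00
M4 S303
G1 X96.51 Y23.09 F2520
G1 X71.89 Y20.44
G1 X54.46 Y38.03
G1 X57.35 Y62.63
G1 X78.38 Y75.71
G1 X101.72 Y67.42
G1 X109.79 Y44.00
M5
G00 X0.00 Y0.00

1 u = 1 mm; y_m = 154.57 − y.

[1] `<path>` quadratic bezier, #000000→score S448 F2561: (13.17,82.11) → (31.72,89.56) → (45.10,92.43) → (53.31,90.73) → (56.34,84.45)

[2] `<path>` regular polygon, #ff0000→engrave S303 F2520: (109.79,44.00) → (96.51,23.09) → (71.89,20.44) → (54.46,38.03) → (57.35,62.63) → (78.38,75.71) → (101.72,67.42) → (109.79,44.00) (closed)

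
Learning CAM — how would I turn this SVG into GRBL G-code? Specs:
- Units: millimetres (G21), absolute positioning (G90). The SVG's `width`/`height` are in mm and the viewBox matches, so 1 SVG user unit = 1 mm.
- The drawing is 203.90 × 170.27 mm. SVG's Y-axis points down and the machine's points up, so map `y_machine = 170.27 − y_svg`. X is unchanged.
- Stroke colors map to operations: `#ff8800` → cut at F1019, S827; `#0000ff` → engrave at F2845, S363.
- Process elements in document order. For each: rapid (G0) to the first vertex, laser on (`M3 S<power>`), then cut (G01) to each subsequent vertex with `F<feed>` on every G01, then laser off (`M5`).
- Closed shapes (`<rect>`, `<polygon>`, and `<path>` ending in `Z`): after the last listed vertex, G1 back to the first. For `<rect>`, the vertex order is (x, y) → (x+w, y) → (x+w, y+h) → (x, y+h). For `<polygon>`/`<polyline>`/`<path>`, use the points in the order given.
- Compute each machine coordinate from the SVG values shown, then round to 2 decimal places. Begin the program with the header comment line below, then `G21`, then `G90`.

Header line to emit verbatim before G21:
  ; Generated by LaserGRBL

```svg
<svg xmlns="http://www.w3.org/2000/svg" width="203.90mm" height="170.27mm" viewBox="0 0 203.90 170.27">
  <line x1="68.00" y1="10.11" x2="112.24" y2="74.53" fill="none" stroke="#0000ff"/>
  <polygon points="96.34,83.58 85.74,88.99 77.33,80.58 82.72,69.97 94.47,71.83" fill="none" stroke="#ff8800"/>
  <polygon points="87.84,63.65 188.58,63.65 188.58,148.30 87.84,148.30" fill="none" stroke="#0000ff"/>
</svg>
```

; Generated by LaserGRBL
G21
G90
G0 X68.00 Y160.16
M3 S363
G01 X112.24 Y95.74 F2845
M5
G0 X96.34 Y86.69
M3 S827
G01 X85.74 Y81.28 F1019
G01 X77.33 Y89.69 F1019
G01 X82.72 Y100.30 F1019
G01 X94.47 Y98.44 F1019
G01 X96.34 Y86.69 F1019
M5
G0 X87.84 Y106.62
M3 S363
G01 X188.58 Y106.62 F2845
G01 X188.58 Y21.97 F2845
G01 X87.84 Y21.97 F2845
G01 X87.84 Y106.62 F2845
M5

viewBox `0 0 203.90 170.27` with mm width/height → 1 unit = 1 mm. Flip: y_m = 170.27 − y_svg.

**Shape 1** — `<line>` line segment, stroke `#0000ff` → engrave (S363, F2845). Machine vertices: (68.00,160.16) → (112.24,95.74). Open path.

**Shape 2** — `<polygon>` regular polygon, stroke `#ff8800` → cut (S827, F1019). Machine vertices: (96.34,86.69) → (85.74,81.28) → (77.33,89.69) → (82.72,100.30) → (94.47,98.44) → (96.34,86.69). Closed: final G1 returns to the first vertex.

**Shape 3** — `<polygon>` rectangle, stroke `#0000ff` → engrave (S363, F2845). Machine vertices: (87.84,106.62) → (188.58,106.62) → (188.58,21.97) → (87.84,21.97) → (87.84,106.62). Closed: final G1 returns to the first vertex.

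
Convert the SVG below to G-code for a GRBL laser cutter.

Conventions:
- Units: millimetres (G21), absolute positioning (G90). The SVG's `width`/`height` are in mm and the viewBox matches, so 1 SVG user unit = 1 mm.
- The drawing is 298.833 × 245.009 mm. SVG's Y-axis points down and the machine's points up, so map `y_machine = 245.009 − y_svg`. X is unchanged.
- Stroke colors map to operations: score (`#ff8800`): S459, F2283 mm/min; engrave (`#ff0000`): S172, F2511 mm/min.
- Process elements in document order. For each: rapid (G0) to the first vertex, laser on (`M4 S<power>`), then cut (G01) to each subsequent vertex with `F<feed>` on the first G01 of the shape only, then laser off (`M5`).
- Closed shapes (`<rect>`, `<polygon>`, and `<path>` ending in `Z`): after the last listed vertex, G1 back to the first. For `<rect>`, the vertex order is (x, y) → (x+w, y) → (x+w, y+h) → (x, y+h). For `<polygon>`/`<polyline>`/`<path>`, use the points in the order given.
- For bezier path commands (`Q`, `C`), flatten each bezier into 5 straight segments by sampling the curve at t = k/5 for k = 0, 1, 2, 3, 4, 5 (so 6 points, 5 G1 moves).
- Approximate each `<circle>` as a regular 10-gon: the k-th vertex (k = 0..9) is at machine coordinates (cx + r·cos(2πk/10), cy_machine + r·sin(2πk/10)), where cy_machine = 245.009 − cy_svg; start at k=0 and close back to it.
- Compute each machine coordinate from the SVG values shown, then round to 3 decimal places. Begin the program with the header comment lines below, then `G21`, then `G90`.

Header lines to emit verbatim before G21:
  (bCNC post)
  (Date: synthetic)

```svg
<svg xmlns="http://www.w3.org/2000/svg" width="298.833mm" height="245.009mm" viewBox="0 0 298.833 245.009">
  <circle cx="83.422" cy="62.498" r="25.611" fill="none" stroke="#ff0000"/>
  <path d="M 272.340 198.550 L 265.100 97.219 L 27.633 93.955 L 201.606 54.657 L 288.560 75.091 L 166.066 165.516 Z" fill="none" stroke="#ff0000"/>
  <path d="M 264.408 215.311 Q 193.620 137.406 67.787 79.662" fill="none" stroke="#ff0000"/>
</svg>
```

viewBox `0 0 298.833 245.009` with mm width/height → 1 unit = 1 mm. Flip: y_m = 245.009 − y_svg.

**Shape 1** — `<circle>` circle, stroke `#ff0000` → engrave (S172, F2511). Machine vertices: (109.033,182.511) → (104.142,197.565) → (91.336,206.869) → (75.508,206.869) → (62.702,197.565) → (57.811,182.511) → (62.702,167.457) → (75.508,158.153) → (91.336,158.153) → (104.142,167.457) → (109.033,182.511). Closed: final G1 returns to the first vertex.

**Shape 2** — `<path>` closed polygon, stroke `#ff0000` → engrave (S172, F2511). Machine vertices: (272.340,46.459) → (265.100,147.790) → (27.633,151.054) → (201.606,190.352) → (288.560,169.918) → (166.066,79.493) → (272.340,46.459). Closed: final G1 returns to the first vertex.

**Shape 3** — `<path>` quadratic bezier, stroke `#ff0000` → engrave (S172, F2511). Control points (SVG): P0=(264.408,215.311), P1=(193.620,137.406), P2=(67.787,79.662); sampled at t=k/5. Machine vertices: (264.408,29.698) → (233.891,60.054) → (198.970,88.796) → (159.646,115.926) → (115.918,141.443) → (67.787,165.347). Open path.

(bCNC post)
(Date: synthetic)
G21
G90
G0 X109.033 Y182.511
M4 S172
G01 X104.142 Y197.565 F2511
G01 X91.336 Y206.869
G01 X75.508 Y206.869
G01 X62.702 Y197.565
G01 X57.811 Y182.511
G01 X62.702 Y167.457
G01 X75.508 Y158.153
G01 X91.336 Y158.153
G01 X104.142 Y167.457
G01 X109.033 Y182.511
M5
G0 X272.340 Y46.459
M4 S172
G01 X265.100 Y147.790 F2511
G01 X27.633 Y151.054
G01 X201.606 Y190.352
G01 X288.560 Y169.918
G01 X166.066 Y79.493
G01 X272.340 Y46.459
M5
G0 X264.408 Y29.698
M4 S172
G01 X233.891 Y60.054 F2511
G01 X198.970 Y88.796
G01 X159.646 Y115.926
G01 X115.918 Y141.443
G01 X67.787 Y165.347
M5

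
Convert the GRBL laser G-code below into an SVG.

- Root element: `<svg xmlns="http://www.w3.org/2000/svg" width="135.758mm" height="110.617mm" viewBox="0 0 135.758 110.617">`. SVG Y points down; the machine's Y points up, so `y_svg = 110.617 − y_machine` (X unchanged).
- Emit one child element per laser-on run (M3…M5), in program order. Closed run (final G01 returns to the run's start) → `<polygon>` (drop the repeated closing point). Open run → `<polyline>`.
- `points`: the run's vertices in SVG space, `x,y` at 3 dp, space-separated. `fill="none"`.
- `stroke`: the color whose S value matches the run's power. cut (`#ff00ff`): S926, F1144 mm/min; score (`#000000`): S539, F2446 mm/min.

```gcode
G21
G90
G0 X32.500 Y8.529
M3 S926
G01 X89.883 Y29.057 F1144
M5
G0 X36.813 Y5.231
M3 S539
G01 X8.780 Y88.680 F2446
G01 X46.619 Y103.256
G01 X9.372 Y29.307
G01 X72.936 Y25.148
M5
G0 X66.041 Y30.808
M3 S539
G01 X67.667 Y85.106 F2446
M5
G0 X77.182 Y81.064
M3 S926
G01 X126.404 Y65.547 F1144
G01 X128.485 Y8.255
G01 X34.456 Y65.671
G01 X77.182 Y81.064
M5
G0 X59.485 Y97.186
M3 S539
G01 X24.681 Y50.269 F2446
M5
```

Each laser-on run becomes one SVG element. Flip Y back into SVG space with y_svg = 110.617 − y_machine.

Run 1: power S926 maps to stroke `#ff00ff` (cut). The run is open, so emit a `<polyline>` with points (Y-flipped): 32.500,102.088 89.883,81.560.

Run 2: S539 ⇒ score layer `#000000`. The run is open, so emit a `<polyline>` with points (Y-flipped): 36.813,105.386 8.780,21.937 46.619,7.361 9.372,81.310 72.936,85.469.

Run 3: S539 ⇒ score layer `#000000`. The run is open, so emit a `<polyline>` with points (Y-flipped): 66.041,79.809 67.667,25.511.

Run 4: the run's S926 means `#ff00ff` (cut). The run returns to its start, so emit a `<polygon>` with points (Y-flipped): 77.182,29.553 126.404,45.070 128.485,102.362 34.456,44.946.

Run 5: the run's S539 means `#000000` (score). The run is open, so emit a `<polyline>` with points (Y-flipped): 59.485,13.431 24.681,60.348.

<svg xmlns="http://www.w3.org/2000/svg" width="135.758mm" height="110.617mm" viewBox="0 0 135.758 110.617">
  <polyline points="32.500,102.088 89.883,81.560" fill="none" stroke="#ff00ff"/>
  <polyline points="36.813,105.386 8.780,21.937 46.619,7.361 9.372,81.310 72.936,85.469" fill="none" stroke="#000000"/>
  <polyline points="66.041,79.809 67.667,25.511" fill="none" stroke="#000000"/>
  <polygon points="77.182,29.553 126.404,45.070 128.485,102.362 34.456,44.946" fill="none" stroke="#ff00ff"/>
  <polyline points="59.485,13.431 24.681,60.348" fill="none" stroke="#000000"/>
</svg>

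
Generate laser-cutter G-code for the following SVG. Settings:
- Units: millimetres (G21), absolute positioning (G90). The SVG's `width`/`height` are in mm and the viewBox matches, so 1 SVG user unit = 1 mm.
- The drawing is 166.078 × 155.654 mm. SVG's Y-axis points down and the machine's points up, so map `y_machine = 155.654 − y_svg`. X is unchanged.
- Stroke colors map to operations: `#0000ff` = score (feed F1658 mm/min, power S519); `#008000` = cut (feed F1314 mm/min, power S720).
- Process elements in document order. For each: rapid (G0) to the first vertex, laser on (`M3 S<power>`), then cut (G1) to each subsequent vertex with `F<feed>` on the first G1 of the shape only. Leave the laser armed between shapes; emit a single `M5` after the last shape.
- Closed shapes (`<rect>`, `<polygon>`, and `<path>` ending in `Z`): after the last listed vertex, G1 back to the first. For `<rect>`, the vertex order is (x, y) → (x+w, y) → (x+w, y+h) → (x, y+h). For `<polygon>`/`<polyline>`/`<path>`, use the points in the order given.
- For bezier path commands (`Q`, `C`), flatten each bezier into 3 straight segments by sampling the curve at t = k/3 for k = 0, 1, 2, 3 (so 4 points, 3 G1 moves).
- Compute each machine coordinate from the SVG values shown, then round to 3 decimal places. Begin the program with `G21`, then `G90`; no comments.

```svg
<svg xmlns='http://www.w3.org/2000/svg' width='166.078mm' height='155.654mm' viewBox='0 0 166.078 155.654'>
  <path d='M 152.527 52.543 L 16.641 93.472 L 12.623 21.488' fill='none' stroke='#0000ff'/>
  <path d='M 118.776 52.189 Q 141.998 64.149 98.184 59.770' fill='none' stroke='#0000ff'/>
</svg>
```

G21
G90
G0 X152.527 Y103.111
M3 S519
G1 X16.641 Y62.182 F1658
G1 X12.623 Y134.166
G0 X118.776 Y103.465
M3 S519
G1 X126.809 Y97.307 F1658
G1 X119.945 Y94.780
G1 X98.184 Y95.884
M5

Since the viewBox matches the mm dimensions, user units are millimetres directly. The only transform is the Y-flip y_m = 155.654 − y_svg.

Shape 1 is a open polyline drawn with `<path>`. Its stroke #0000ff means score at S519, F1658. After flipping Y the toolpath is (152.527,103.111) → (16.641,62.182) → (12.623,134.166).

Shape 2 is a quadratic bezier drawn with `<path>`. Its stroke #0000ff means score at S519, F1658. After flipping Y the toolpath is (118.776,103.465) → (126.809,97.307) → (119.945,94.780) → (98.184,95.884).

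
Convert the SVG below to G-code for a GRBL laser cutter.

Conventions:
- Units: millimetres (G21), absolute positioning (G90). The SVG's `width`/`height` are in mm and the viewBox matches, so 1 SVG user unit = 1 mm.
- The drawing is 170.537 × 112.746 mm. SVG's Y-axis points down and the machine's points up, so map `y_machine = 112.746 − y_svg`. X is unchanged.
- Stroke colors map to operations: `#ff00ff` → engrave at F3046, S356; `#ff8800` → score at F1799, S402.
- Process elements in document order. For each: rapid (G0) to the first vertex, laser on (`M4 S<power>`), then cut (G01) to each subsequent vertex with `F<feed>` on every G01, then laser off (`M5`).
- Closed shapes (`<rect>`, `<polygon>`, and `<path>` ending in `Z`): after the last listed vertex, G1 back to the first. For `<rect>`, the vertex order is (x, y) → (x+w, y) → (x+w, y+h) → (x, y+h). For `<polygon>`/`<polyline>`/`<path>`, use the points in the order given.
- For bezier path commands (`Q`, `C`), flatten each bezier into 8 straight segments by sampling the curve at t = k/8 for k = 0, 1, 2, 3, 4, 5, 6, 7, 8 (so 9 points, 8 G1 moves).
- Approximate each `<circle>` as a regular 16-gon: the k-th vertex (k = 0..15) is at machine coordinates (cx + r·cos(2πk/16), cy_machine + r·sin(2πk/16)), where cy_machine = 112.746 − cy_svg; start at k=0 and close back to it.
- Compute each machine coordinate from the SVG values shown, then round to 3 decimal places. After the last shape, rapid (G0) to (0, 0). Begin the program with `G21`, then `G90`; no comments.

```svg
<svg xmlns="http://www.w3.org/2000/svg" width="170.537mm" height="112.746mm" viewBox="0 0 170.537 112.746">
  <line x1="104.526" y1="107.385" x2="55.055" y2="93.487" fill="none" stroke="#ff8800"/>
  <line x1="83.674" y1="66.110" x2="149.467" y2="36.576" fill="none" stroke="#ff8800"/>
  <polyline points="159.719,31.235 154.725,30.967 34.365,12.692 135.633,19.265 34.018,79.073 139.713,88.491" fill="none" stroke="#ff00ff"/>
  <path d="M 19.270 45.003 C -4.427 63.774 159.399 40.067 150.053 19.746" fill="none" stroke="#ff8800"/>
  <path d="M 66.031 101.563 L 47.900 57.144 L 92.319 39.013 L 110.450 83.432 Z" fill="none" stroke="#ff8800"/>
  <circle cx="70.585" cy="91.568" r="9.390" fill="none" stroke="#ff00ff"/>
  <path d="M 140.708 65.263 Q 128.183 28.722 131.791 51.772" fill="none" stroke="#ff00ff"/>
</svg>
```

1 u = 1 mm; y_m = 112.746 − y.

[1] `<line>` line segment, #ff8800→score S402 F1799: (104.526,5.361) → (55.055,19.259)

[2] `<line>` line segment, #ff8800→score S402 F1799: (83.674,46.636) → (149.467,76.170)

[3] `<polyline>` open polyline, #ff00ff→engrave S356 F3046: (159.719,81.511) → (154.725,81.779) → (34.365,100.054) → (135.633,93.481) → (34.018,33.673) → (139.713,24.255)

[4] `<path>` cubic bezier, #ff8800→score S402 F1799: (19.270,67.743) → (18.469,62.605) → (31.022,60.913) → (52.701,62.127) → (79.280,65.712) → (106.531,71.129) → (130.229,77.841) → (146.145,85.310) → (150.053,93.000)

[5] `<path>` regular polygon, #ff8800→score S402 F1799: (66.031,11.183) → (47.900,55.602) → (92.319,73.733) → (110.450,29.314) → (66.031,11.183) (closed)

[6] `<circle>` circle, #ff00ff→engrave S356 F3046: (79.975,21.178) → (79.260,24.771) → (77.225,27.818) → (74.178,29.853) → (70.585,30.568) → (66.992,29.853) → (63.945,27.818) → (61.910,24.771) → (61.195,21.178) → (61.910,17.585) → (63.945,14.538) → (66.992,12.503) → (70.585,11.788) → (74.178,12.503) → (77.225,14.538) → (79.260,17.585) → (79.975,21.178) (closed)

[7] `<path>` quadratic bezier, #ff00ff→engrave S356 F3046: (140.708,47.483) → (137.829,55.687) → (135.454,62.029) → (133.583,66.509) → (132.216,69.126) → (131.354,69.882) → (130.995,68.775) → (131.141,65.805) → (131.791,60.974)

G21
G90
G0 X104.526 Y5.361
M4 S402
G01 X55.055 Y19.259 F1799
M5
G0 X83.674 Y46.636
M4 S402
G01 X149.467 Y76.170 F1799
M5
G0 X159.719 Y81.511
M4 S356
G01 X154.725 Y81.779 F3046
G01 X34.365 Y100.054 F3046
G01 X135.633 Y93.481 F3046
G01 X34.018 Y33.673 F3046
G01 X139.713 Y24.255 F3046
M5
G0 X19.270 Y67.743
M4 S402
G01 X18.469 Y62.605 F1799
G01 X31.022 Y60.913 F1799
G01 X52.701 Y62.127 F1799
G01 X79.280 Y65.712 F1799
G01 X106.531 Y71.129 F1799
G01 X130.229 Y77.841 F1799
G01 X146.145 Y85.310 F1799
G01 X150.053 Y93.000 F1799
M5
G0 X66.031 Y11.183
M4 S402
G01 X47.900 Y55.602 F1799
G01 X92.319 Y73.733 F1799
G01 X110.450 Y29.314 F1799
G01 X66.031 Y11.183 F1799
M5
G0 X79.975 Y21.178
M4 S356
G01 X79.260 Y24.771 F3046
G01 X77.225 Y27.818 F3046
G01 X74.178 Y29.853 F3046
G01 X70.585 Y30.568 F3046
G01 X66.992 Y29.853 F3046
G01 X63.945 Y27.818 F3046
G01 X61.910 Y24.771 F3046
G01 X61.195 Y21.178 F3046
G01 X61.910 Y17.585 F3046
G01 X63.945 Y14.538 F3046
G01 X66.992 Y12.503 F3046
G01 X70.585 Y11.788 F3046
G01 X74.178 Y12.503 F3046
G01 X77.225 Y14.538 F3046
G01 X79.260 Y17.585 F3046
G01 X79.975 Y21.178 F3046
M5
G0 X140.708 Y47.483
M4 S356
G01 X137.829 Y55.687 F3046
G01 X135.454 Y62.029 F3046
G01 X133.583 Y66.509 F3046
G01 X132.216 Y69.126 F3046
G01 X131.354 Y69.882 F3046
G01 X130.995 Y68.775 F3046
G01 X131.141 Y65.805 F3046
G01 X131.791 Y60.974 F3046
M5
G0 X0.000 Y0.000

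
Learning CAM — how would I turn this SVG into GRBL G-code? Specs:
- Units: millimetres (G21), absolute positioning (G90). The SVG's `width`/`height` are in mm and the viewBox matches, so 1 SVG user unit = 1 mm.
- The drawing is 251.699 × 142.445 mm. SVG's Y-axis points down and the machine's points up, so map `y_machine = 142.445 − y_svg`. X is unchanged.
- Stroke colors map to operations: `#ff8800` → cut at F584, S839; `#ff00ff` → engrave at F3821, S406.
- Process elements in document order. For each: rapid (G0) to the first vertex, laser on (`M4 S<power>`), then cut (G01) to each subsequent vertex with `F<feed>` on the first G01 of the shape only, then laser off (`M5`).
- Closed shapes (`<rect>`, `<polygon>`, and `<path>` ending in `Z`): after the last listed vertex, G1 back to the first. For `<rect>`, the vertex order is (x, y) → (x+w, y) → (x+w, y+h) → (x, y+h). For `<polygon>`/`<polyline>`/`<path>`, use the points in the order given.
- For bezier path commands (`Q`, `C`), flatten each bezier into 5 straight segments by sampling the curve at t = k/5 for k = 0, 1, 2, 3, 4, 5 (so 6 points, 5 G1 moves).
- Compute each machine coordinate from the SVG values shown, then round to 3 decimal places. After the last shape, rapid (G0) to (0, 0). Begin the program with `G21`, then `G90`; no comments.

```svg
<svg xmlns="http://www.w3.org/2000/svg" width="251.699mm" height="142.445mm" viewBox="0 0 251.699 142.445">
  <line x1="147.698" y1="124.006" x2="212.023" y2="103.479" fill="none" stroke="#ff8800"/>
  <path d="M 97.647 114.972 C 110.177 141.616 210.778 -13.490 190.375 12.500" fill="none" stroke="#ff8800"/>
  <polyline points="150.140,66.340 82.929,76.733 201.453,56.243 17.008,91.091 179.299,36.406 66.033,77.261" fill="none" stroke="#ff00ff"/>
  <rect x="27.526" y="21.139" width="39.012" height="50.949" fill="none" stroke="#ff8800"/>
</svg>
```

G21
G90
G0 X147.698 Y18.439
M4 S839
G01 X212.023 Y38.966 F584
M5
G0 X97.647 Y27.473
M4 S839
G01 X114.061 Y30.394 F584
G01 X141.576 Y59.518
G01 X170.157 Y97.429
G01 X189.769 Y126.710
G01 X190.375 Y129.945
M5
G0 X150.140 Y76.105
M4 S406
G01 X82.929 Y65.712 F3821
G01 X201.453 Y86.202
G01 X17.008 Y51.354
G01 X179.299 Y106.039
G01 X66.033 Y65.184
M5
G0 X27.526 Y121.306
M4 S839
G01 X66.538 Y121.306 F584
G01 X66.538 Y70.357
G01 X27.526 Y70.357
G01 X27.526 Y121.306
M5
G0 X0.000 Y0.000

viewBox `0 0 251.699 142.445` with mm width/height → 1 unit = 1 mm. Flip: y_m = 142.445 − y_svg.

**Shape 1** — `<line>` line segment, stroke `#ff8800` → cut (S839, F584). Machine vertices: (147.698,18.439) → (212.023,38.966). Open path.

**Shape 2** — `<path>` cubic bezier, stroke `#ff8800` → cut (S839, F584). Control points (SVG): P0=(97.647,114.972), P1=(110.177,141.616), P2=(210.778,-13.490), P3=(190.375,12.500); sampled at t=k/5. Machine vertices: (97.647,27.473) → (114.061,30.394) → (141.576,59.518) → (170.157,97.429) → (189.769,126.710) → (190.375,129.945). Open path.

**Shape 3** — `<polyline>` open polyline, stroke `#ff00ff` → engrave (S406, F3821). Machine vertices: (150.140,76.105) → (82.929,65.712) → (201.453,86.202) → (17.008,51.354) → (179.299,106.039) → (66.033,65.184). Open path.

**Shape 4** — `<rect>` rectangle, stroke `#ff8800` → cut (S839, F584). Machine vertices: (27.526,121.306) → (66.538,121.306) → (66.538,70.357) → (27.526,70.357) → (27.526,121.306). Closed: final G1 returns to the first vertex.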